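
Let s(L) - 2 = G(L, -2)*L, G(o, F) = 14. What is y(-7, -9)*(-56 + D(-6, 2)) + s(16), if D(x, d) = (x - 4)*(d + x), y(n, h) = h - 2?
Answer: 402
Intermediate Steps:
y(n, h) = -2 + h
D(x, d) = (-4 + x)*(d + x)
s(L) = 2 + 14*L
y(-7, -9)*(-56 + D(-6, 2)) + s(16) = (-2 - 9)*(-56 + ((-6)² - 4*2 - 4*(-6) + 2*(-6))) + (2 + 14*16) = -11*(-56 + (36 - 8 + 24 - 12)) + (2 + 224) = -11*(-56 + 40) + 226 = -11*(-16) + 226 = 176 + 226 = 402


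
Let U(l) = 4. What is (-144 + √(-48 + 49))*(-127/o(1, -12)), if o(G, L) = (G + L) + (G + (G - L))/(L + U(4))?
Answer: -72644/51 ≈ -1424.4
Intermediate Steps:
o(G, L) = G + L + (-L + 2*G)/(4 + L) (o(G, L) = (G + L) + (G + (G - L))/(L + 4) = (G + L) + (-L + 2*G)/(4 + L) = G + L + (-L + 2*G)/(4 + L))
(-144 + √(-48 + 49))*(-127/o(1, -12)) = (-144 + √(-48 + 49))*(-127*(4 - 12)/((-12)² + 3*(-12) + 6*1 + 1*(-12))) = (-144 + √1)*(-127*(-8/(144 - 36 + 6 - 12))) = (-144 + 1)*(-127/((-⅛*102))) = -(-18161)/(-51/4) = -(-18161)*(-4)/51 = -143*508/51 = -72644/51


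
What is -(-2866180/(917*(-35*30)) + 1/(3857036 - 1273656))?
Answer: -29617732205/9949629732 ≈ -2.9768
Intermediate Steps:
-(-2866180/(917*(-35*30)) + 1/(3857036 - 1273656)) = -(-2866180/(917*(-1050)) + 1/2583380) = -(-2866180/(-962850) + 1/2583380) = -(-2866180*(-1/962850) + 1/2583380) = -(286618/96285 + 1/2583380) = -1*29617732205/9949629732 = -29617732205/9949629732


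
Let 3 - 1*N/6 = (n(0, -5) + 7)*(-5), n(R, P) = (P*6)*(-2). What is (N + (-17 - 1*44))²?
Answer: 3869089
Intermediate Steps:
n(R, P) = -12*P (n(R, P) = (6*P)*(-2) = -12*P)
N = 2028 (N = 18 - 6*(-12*(-5) + 7)*(-5) = 18 - 6*(60 + 7)*(-5) = 18 - 402*(-5) = 18 - 6*(-335) = 18 + 2010 = 2028)
(N + (-17 - 1*44))² = (2028 + (-17 - 1*44))² = (2028 + (-17 - 44))² = (2028 - 61)² = 1967² = 3869089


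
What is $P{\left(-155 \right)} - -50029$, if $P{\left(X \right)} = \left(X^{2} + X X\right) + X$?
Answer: $97924$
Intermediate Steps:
$P{\left(X \right)} = X + 2 X^{2}$ ($P{\left(X \right)} = \left(X^{2} + X^{2}\right) + X = 2 X^{2} + X = X + 2 X^{2}$)
$P{\left(-155 \right)} - -50029 = - 155 \left(1 + 2 \left(-155\right)\right) - -50029 = - 155 \left(1 - 310\right) + 50029 = \left(-155\right) \left(-309\right) + 50029 = 47895 + 50029 = 97924$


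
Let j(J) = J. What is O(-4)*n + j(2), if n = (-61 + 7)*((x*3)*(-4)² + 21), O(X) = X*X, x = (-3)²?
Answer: -391390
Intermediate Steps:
x = 9
O(X) = X²
n = -24462 (n = (-61 + 7)*((9*3)*(-4)² + 21) = -54*(27*16 + 21) = -54*(432 + 21) = -54*453 = -24462)
O(-4)*n + j(2) = (-4)²*(-24462) + 2 = 16*(-24462) + 2 = -391392 + 2 = -391390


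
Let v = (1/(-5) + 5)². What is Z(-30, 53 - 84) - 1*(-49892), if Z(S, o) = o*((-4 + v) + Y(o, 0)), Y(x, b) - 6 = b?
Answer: 1227894/25 ≈ 49116.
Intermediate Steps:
Y(x, b) = 6 + b
v = 576/25 (v = (-⅕ + 5)² = (24/5)² = 576/25 ≈ 23.040)
Z(S, o) = 626*o/25 (Z(S, o) = o*((-4 + 576/25) + (6 + 0)) = o*(476/25 + 6) = o*(626/25) = 626*o/25)
Z(-30, 53 - 84) - 1*(-49892) = 626*(53 - 84)/25 - 1*(-49892) = (626/25)*(-31) + 49892 = -19406/25 + 49892 = 1227894/25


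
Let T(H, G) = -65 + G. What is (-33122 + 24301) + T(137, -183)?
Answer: -9069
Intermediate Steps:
(-33122 + 24301) + T(137, -183) = (-33122 + 24301) + (-65 - 183) = -8821 - 248 = -9069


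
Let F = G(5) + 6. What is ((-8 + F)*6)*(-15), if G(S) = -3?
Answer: 450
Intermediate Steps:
F = 3 (F = -3 + 6 = 3)
((-8 + F)*6)*(-15) = ((-8 + 3)*6)*(-15) = -5*6*(-15) = -30*(-15) = 450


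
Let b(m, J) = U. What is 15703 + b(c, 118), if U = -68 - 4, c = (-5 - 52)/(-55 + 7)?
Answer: 15631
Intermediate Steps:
c = 19/16 (c = -57/(-48) = -57*(-1/48) = 19/16 ≈ 1.1875)
U = -72
b(m, J) = -72
15703 + b(c, 118) = 15703 - 72 = 15631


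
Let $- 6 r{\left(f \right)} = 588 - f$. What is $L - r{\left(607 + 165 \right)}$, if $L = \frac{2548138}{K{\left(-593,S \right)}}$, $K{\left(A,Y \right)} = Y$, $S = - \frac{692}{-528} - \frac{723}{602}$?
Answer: $\frac{303727456388}{13065} \approx 2.3247 \cdot 10^{7}$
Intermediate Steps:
$S = \frac{4355}{39732}$ ($S = \left(-692\right) \left(- \frac{1}{528}\right) - \frac{723}{602} = \frac{173}{132} - \frac{723}{602} = \frac{4355}{39732} \approx 0.10961$)
$L = \frac{101242619016}{4355}$ ($L = \frac{2548138}{\frac{4355}{39732}} = 2548138 \cdot \frac{39732}{4355} = \frac{101242619016}{4355} \approx 2.3247 \cdot 10^{7}$)
$r{\left(f \right)} = -98 + \frac{f}{6}$ ($r{\left(f \right)} = - \frac{588 - f}{6} = -98 + \frac{f}{6}$)
$L - r{\left(607 + 165 \right)} = \frac{101242619016}{4355} - \left(-98 + \frac{607 + 165}{6}\right) = \frac{101242619016}{4355} - \left(-98 + \frac{1}{6} \cdot 772\right) = \frac{101242619016}{4355} - \left(-98 + \frac{386}{3}\right) = \frac{101242619016}{4355} - \frac{92}{3} = \frac{303727456388}{13065}$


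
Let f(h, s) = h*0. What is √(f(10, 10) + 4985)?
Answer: √4985 ≈ 70.604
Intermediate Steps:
f(h, s) = 0
√(f(10, 10) + 4985) = √(0 + 4985) = √4985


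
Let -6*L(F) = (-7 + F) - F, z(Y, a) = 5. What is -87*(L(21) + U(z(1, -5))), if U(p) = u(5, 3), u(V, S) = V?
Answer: -1073/2 ≈ -536.50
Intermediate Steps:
U(p) = 5
L(F) = 7/6 (L(F) = -((-7 + F) - F)/6 = -1/6*(-7) = 7/6)
-87*(L(21) + U(z(1, -5))) = -87*(7/6 + 5) = -87*37/6 = -1073/2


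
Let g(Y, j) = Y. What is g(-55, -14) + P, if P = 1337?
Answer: 1282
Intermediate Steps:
g(-55, -14) + P = -55 + 1337 = 1282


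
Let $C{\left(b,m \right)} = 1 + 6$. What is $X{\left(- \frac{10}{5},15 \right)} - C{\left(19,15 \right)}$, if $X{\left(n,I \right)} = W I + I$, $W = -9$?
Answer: $-127$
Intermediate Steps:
$C{\left(b,m \right)} = 7$
$X{\left(n,I \right)} = - 8 I$ ($X{\left(n,I \right)} = - 9 I + I = - 8 I$)
$X{\left(- \frac{10}{5},15 \right)} - C{\left(19,15 \right)} = \left(-8\right) 15 - 7 = -120 - 7 = -127$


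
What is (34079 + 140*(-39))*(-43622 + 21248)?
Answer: -640321506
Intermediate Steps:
(34079 + 140*(-39))*(-43622 + 21248) = (34079 - 5460)*(-22374) = 28619*(-22374) = -640321506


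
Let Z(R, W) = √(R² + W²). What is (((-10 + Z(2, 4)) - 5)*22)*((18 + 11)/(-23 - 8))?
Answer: 9570/31 - 1276*√5/31 ≈ 216.67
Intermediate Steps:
(((-10 + Z(2, 4)) - 5)*22)*((18 + 11)/(-23 - 8)) = (((-10 + √(2² + 4²)) - 5)*22)*((18 + 11)/(-23 - 8)) = (((-10 + √(4 + 16)) - 5)*22)*(29/(-31)) = (((-10 + √20) - 5)*22)*(29*(-1/31)) = (((-10 + 2*√5) - 5)*22)*(-29/31) = ((-15 + 2*√5)*22)*(-29/31) = (-330 + 44*√5)*(-29/31) = 9570/31 - 1276*√5/31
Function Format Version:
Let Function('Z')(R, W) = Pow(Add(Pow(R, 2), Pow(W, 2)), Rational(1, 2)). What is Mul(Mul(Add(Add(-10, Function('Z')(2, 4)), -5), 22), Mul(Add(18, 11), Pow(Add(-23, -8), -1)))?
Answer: Add(Rational(9570, 31), Mul(Rational(-1276, 31), Pow(5, Rational(1, 2)))) ≈ 216.67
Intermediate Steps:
Mul(Mul(Add(Add(-10, Function('Z')(2, 4)), -5), 22), Mul(Add(18, 11), Pow(Add(-23, -8), -1))) = Mul(Mul(Add(Add(-10, Pow(Add(Pow(2, 2), Pow(4, 2)), Rational(1, 2))), -5), 22), Mul(Add(18, 11), Pow(Add(-23, -8), -1))) = Mul(Mul(Add(Add(-10, Pow(Add(4, 16), Rational(1, 2))), -5), 22), Mul(29, Pow(-31, -1))) = Mul(Mul(Add(Add(-10, Pow(20, Rational(1, 2))), -5), 22), Mul(29, Rational(-1, 31))) = Mul(Mul(Add(Add(-10, Mul(2, Pow(5, Rational(1, 2)))), -5), 22), Rational(-29, 31)) = Mul(Mul(Add(-15, Mul(2, Pow(5, Rational(1, 2)))), 22), Rational(-29, 31)) = Mul(Add(-330, Mul(44, Pow(5, Rational(1, 2)))), Rational(-29, 31)) = Add(Rational(9570, 31), Mul(Rational(-1276, 31), Pow(5, Rational(1, 2))))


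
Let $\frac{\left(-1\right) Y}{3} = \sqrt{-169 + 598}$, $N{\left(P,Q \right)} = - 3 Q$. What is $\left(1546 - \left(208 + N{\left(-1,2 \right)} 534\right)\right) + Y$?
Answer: $4542 - 3 \sqrt{429} \approx 4479.9$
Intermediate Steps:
$Y = - 3 \sqrt{429}$ ($Y = - 3 \sqrt{-169 + 598} = - 3 \sqrt{429} \approx -62.137$)
$\left(1546 - \left(208 + N{\left(-1,2 \right)} 534\right)\right) + Y = \left(1546 + \left(\left(491 - 699\right) - \left(-3\right) 2 \cdot 534\right)\right) - 3 \sqrt{429} = \left(1546 + \left(\left(491 - 699\right) - \left(-6\right) 534\right)\right) - 3 \sqrt{429} = \left(1546 - -2996\right) - 3 \sqrt{429} = \left(1546 + \left(-208 + 3204\right)\right) - 3 \sqrt{429} = \left(1546 + 2996\right) - 3 \sqrt{429} = 4542 - 3 \sqrt{429}$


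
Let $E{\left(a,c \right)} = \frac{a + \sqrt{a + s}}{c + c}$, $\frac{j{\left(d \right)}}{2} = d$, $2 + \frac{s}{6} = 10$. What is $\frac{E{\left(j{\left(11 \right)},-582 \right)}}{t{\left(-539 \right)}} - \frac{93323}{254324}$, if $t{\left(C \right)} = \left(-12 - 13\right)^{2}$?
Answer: $- \frac{16974519407}{46255177500} - \frac{\sqrt{70}}{727500} \approx -0.36699$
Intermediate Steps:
$s = 48$ ($s = -12 + 6 \cdot 10 = -12 + 60 = 48$)
$j{\left(d \right)} = 2 d$
$t{\left(C \right)} = 625$ ($t{\left(C \right)} = \left(-25\right)^{2} = 625$)
$E{\left(a,c \right)} = \frac{a + \sqrt{48 + a}}{2 c}$ ($E{\left(a,c \right)} = \frac{a + \sqrt{a + 48}}{c + c} = \frac{a + \sqrt{48 + a}}{2 c}$)
$\frac{E{\left(j{\left(11 \right)},-582 \right)}}{t{\left(-539 \right)}} - \frac{93323}{254324} = \frac{\frac{1}{2} \frac{1}{-582} \left(2 \cdot 11 + \sqrt{48 + 2 \cdot 11}\right)}{625} - \frac{93323}{254324} = \frac{1}{2} \left(- \frac{1}{582}\right) \left(22 + \sqrt{48 + 22}\right) \frac{1}{625} - \frac{93323}{254324} = \frac{1}{2} \left(- \frac{1}{582}\right) \left(22 + \sqrt{70}\right) \frac{1}{625} - \frac{93323}{254324} = \left(- \frac{11}{582} - \frac{\sqrt{70}}{1164}\right) \frac{1}{625} - \frac{93323}{254324} = \left(- \frac{11}{363750} - \frac{\sqrt{70}}{727500}\right) - \frac{93323}{254324} = - \frac{16974519407}{46255177500} - \frac{\sqrt{70}}{727500}$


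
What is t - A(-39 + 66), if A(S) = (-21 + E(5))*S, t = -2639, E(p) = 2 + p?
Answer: -2261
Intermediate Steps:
A(S) = -14*S (A(S) = (-21 + (2 + 5))*S = (-21 + 7)*S = -14*S)
t - A(-39 + 66) = -2639 - (-14)*(-39 + 66) = -2639 - (-14)*27 = -2639 - 1*(-378) = -2639 + 378 = -2261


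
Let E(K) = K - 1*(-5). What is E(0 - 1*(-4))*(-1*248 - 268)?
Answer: -4644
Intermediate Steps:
E(K) = 5 + K (E(K) = K + 5 = 5 + K)
E(0 - 1*(-4))*(-1*248 - 268) = (5 + (0 - 1*(-4)))*(-1*248 - 268) = (5 + (0 + 4))*(-248 - 268) = (5 + 4)*(-516) = 9*(-516) = -4644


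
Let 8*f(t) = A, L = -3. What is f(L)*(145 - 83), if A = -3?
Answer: -93/4 ≈ -23.250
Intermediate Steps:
f(t) = -3/8 (f(t) = (1/8)*(-3) = -3/8)
f(L)*(145 - 83) = -3*(145 - 83)/8 = -3/8*62 = -93/4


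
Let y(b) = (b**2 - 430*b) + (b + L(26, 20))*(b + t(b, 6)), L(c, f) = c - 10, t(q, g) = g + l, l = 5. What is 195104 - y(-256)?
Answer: -39312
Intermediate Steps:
t(q, g) = 5 + g (t(q, g) = g + 5 = 5 + g)
L(c, f) = -10 + c
y(b) = b**2 - 430*b + (11 + b)*(16 + b) (y(b) = (b**2 - 430*b) + (b + (-10 + 26))*(b + (5 + 6)) = (b**2 - 430*b) + (b + 16)*(b + 11) = (b**2 - 430*b) + (16 + b)*(11 + b) = (b**2 - 430*b) + (11 + b)*(16 + b) = b**2 - 430*b + (11 + b)*(16 + b))
195104 - y(-256) = 195104 - (176 - 403*(-256) + 2*(-256)**2) = 195104 - (176 + 103168 + 2*65536) = 195104 - (176 + 103168 + 131072) = 195104 - 1*234416 = 195104 - 234416 = -39312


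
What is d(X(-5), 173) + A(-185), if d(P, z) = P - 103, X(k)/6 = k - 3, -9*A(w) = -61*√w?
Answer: -151 + 61*I*√185/9 ≈ -151.0 + 92.188*I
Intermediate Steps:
A(w) = 61*√w/9 (A(w) = -(-61)*√w/9 = 61*√w/9)
X(k) = -18 + 6*k (X(k) = 6*(k - 3) = 6*(-3 + k) = -18 + 6*k)
d(P, z) = -103 + P
d(X(-5), 173) + A(-185) = (-103 + (-18 + 6*(-5))) + 61*√(-185)/9 = (-103 + (-18 - 30)) + 61*(I*√185)/9 = (-103 - 48) + 61*I*√185/9 = -151 + 61*I*√185/9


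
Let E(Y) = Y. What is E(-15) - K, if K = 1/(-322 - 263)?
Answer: -8774/585 ≈ -14.998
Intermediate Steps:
K = -1/585 (K = 1/(-585) = -1/585 ≈ -0.0017094)
E(-15) - K = -15 - 1*(-1/585) = -15 + 1/585 = -8774/585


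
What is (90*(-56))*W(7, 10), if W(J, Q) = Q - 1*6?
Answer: -20160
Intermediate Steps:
W(J, Q) = -6 + Q (W(J, Q) = Q - 6 = -6 + Q)
(90*(-56))*W(7, 10) = (90*(-56))*(-6 + 10) = -5040*4 = -20160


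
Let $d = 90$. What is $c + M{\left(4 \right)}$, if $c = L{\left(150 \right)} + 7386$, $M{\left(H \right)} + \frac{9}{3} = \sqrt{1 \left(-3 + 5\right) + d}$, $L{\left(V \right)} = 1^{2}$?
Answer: $7384 + 2 \sqrt{23} \approx 7393.6$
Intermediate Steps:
$L{\left(V \right)} = 1$
$M{\left(H \right)} = -3 + 2 \sqrt{23}$ ($M{\left(H \right)} = -3 + \sqrt{1 \left(-3 + 5\right) + 90} = -3 + \sqrt{1 \cdot 2 + 90} = -3 + \sqrt{2 + 90} = -3 + \sqrt{92} = -3 + 2 \sqrt{23}$)
$c = 7387$ ($c = 1 + 7386 = 7387$)
$c + M{\left(4 \right)} = 7387 - \left(3 - 2 \sqrt{23}\right) = 7384 + 2 \sqrt{23}$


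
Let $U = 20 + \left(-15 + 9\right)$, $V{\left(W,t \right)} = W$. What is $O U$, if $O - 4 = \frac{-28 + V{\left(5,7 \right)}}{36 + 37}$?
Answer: $\frac{3766}{73} \approx 51.589$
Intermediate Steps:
$U = 14$ ($U = 20 - 6 = 14$)
$O = \frac{269}{73}$ ($O = 4 + \frac{-28 + 5}{36 + 37} = 4 - \frac{23}{73} = \frac{269}{73} \approx 3.6849$)
$O U = \frac{269}{73} \cdot 14 = \frac{3766}{73}$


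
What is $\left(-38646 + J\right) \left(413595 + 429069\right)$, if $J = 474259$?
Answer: $367075393032$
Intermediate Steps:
$\left(-38646 + J\right) \left(413595 + 429069\right) = \left(-38646 + 474259\right) \left(413595 + 429069\right) = 435613 \cdot 842664 = 367075393032$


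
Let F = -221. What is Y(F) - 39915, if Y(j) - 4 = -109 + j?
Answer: -40241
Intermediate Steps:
Y(j) = -105 + j (Y(j) = 4 + (-109 + j) = -105 + j)
Y(F) - 39915 = (-105 - 221) - 39915 = -326 - 39915 = -40241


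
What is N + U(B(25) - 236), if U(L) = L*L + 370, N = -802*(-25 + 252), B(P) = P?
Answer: -137163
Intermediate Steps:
N = -182054 (N = -802*227 = -182054)
U(L) = 370 + L² (U(L) = L² + 370 = 370 + L²)
N + U(B(25) - 236) = -182054 + (370 + (25 - 236)²) = -182054 + (370 + (-211)²) = -182054 + (370 + 44521) = -182054 + 44891 = -137163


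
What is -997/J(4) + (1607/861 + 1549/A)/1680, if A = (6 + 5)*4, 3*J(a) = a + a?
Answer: -23793914843/63645120 ≈ -373.85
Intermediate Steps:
J(a) = 2*a/3 (J(a) = (a + a)/3 = (2*a)/3 = 2*a/3)
A = 44 (A = 11*4 = 44)
-997/J(4) + (1607/861 + 1549/A)/1680 = -997/((⅔)*4) + (1607/861 + 1549/44)/1680 = -997/8/3 + (1607*(1/861) + 1549*(1/44))*(1/1680) = -997*3/8 + (1607/861 + 1549/44)*(1/1680) = -2991/8 + (1404397/37884)*(1/1680) = -2991/8 + 1404397/63645120 = -23793914843/63645120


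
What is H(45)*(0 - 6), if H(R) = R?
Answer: -270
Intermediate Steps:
H(45)*(0 - 6) = 45*(0 - 6) = 45*(-6) = -270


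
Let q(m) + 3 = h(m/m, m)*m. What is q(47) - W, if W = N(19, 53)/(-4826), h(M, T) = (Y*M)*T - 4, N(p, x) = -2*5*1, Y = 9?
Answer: 47511965/2413 ≈ 19690.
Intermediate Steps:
N(p, x) = -10 (N(p, x) = -10*1 = -10)
h(M, T) = -4 + 9*M*T (h(M, T) = (9*M)*T - 4 = 9*M*T - 4 = -4 + 9*M*T)
W = 5/2413 (W = -10/(-4826) = -10*(-1/4826) = 5/2413 ≈ 0.0020721)
q(m) = -3 + m*(-4 + 9*m) (q(m) = -3 + (-4 + 9*(m/m)*m)*m = -3 + (-4 + 9*1*m)*m = -3 + (-4 + 9*m)*m = -3 + m*(-4 + 9*m))
q(47) - W = (-3 + 47*(-4 + 9*47)) - 1*5/2413 = (-3 + 47*(-4 + 423)) - 5/2413 = (-3 + 47*419) - 5/2413 = (-3 + 19693) - 5/2413 = 19690 - 5/2413 = 47511965/2413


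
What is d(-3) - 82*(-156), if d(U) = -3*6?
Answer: 12774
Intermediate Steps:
d(U) = -18
d(-3) - 82*(-156) = -18 - 82*(-156) = -18 + 12792 = 12774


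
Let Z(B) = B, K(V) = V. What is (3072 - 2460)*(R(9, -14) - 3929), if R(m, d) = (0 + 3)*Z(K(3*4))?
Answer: -2382516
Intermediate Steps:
R(m, d) = 36 (R(m, d) = (0 + 3)*(3*4) = 3*12 = 36)
(3072 - 2460)*(R(9, -14) - 3929) = (3072 - 2460)*(36 - 3929) = 612*(-3893) = -2382516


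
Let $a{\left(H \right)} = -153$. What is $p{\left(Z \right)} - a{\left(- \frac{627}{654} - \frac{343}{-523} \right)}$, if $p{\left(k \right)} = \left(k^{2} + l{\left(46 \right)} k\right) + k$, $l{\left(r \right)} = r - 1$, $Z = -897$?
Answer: $763500$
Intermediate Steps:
$l{\left(r \right)} = -1 + r$ ($l{\left(r \right)} = r - 1 = -1 + r$)
$p{\left(k \right)} = k^{2} + 46 k$ ($p{\left(k \right)} = \left(k^{2} + \left(-1 + 46\right) k\right) + k = \left(k^{2} + 45 k\right) + k = k^{2} + 46 k$)
$p{\left(Z \right)} - a{\left(- \frac{627}{654} - \frac{343}{-523} \right)} = - 897 \left(46 - 897\right) - -153 = \left(-897\right) \left(-851\right) + 153 = 763347 + 153 = 763500$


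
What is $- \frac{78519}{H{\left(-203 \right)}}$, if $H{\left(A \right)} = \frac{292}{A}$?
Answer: $\frac{15939357}{292} \approx 54587.0$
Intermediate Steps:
$- \frac{78519}{H{\left(-203 \right)}} = - \frac{78519}{292 \frac{1}{-203}} = - \frac{78519}{292 \left(- \frac{1}{203}\right)} = - \frac{78519}{- \frac{292}{203}} = \left(-78519\right) \left(- \frac{203}{292}\right) = \frac{15939357}{292}$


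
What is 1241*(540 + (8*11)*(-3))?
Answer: 342516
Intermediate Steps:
1241*(540 + (8*11)*(-3)) = 1241*(540 + 88*(-3)) = 1241*(540 - 264) = 1241*276 = 342516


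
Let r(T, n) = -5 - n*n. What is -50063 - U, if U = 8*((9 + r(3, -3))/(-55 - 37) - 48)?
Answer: -1142627/23 ≈ -49679.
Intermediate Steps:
r(T, n) = -5 - n**2
U = -8822/23 (U = 8*((9 + (-5 - 1*(-3)**2))/(-55 - 37) - 48) = 8*((9 + (-5 - 1*9))/(-92) - 48) = 8*((9 + (-5 - 9))*(-1/92) - 48) = 8*((9 - 14)*(-1/92) - 48) = 8*(-5*(-1/92) - 48) = 8*(5/92 - 48) = 8*(-4411/92) = -8822/23 ≈ -383.57)
-50063 - U = -50063 - 1*(-8822/23) = -50063 + 8822/23 = -1142627/23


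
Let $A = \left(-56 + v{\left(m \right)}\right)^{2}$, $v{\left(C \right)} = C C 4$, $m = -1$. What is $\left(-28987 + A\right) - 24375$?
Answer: $-50658$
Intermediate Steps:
$v{\left(C \right)} = 4 C^{2}$ ($v{\left(C \right)} = C^{2} \cdot 4 = 4 C^{2}$)
$A = 2704$ ($A = \left(-56 + 4 \left(-1\right)^{2}\right)^{2} = \left(-56 + 4 \cdot 1\right)^{2} = \left(-56 + 4\right)^{2} = \left(-52\right)^{2} = 2704$)
$\left(-28987 + A\right) - 24375 = \left(-28987 + 2704\right) - 24375 = -26283 - 24375 = -50658$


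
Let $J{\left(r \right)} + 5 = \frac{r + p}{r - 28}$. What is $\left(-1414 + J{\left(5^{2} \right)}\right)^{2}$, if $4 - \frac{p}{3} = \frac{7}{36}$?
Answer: $\frac{2654413441}{1296} \approx 2.0482 \cdot 10^{6}$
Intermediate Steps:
$p = \frac{137}{12}$ ($p = 12 - 3 \cdot \frac{7}{36} = 12 - 3 \cdot 7 \cdot \frac{1}{36} = 12 - \frac{7}{12} = \frac{137}{12} \approx 11.417$)
$J{\left(r \right)} = -5 + \frac{\frac{137}{12} + r}{-28 + r}$ ($J{\left(r \right)} = -5 + \frac{r + \frac{137}{12}}{r - 28} = -5 + \frac{\frac{137}{12} + r}{-28 + r}$)
$\left(-1414 + J{\left(5^{2} \right)}\right)^{2} = \left(-1414 + \frac{1817 - 48 \cdot 5^{2}}{12 \left(-28 + 5^{2}\right)}\right)^{2} = \left(-1414 + \frac{1817 - 1200}{12 \left(-28 + 25\right)}\right)^{2} = \left(-1414 + \frac{1817 - 1200}{12 \left(-3\right)}\right)^{2} = \left(-1414 + \frac{1}{12} \left(- \frac{1}{3}\right) 617\right)^{2} = \left(-1414 - \frac{617}{36}\right)^{2} = \left(- \frac{51521}{36}\right)^{2} = \frac{2654413441}{1296}$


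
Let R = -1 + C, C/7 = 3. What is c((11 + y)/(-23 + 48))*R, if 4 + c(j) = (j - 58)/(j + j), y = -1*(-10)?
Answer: -15970/21 ≈ -760.48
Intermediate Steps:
y = 10
C = 21 (C = 7*3 = 21)
c(j) = -4 + (-58 + j)/(2*j) (c(j) = -4 + (j - 58)/(j + j) = -4 + (-58 + j)/((2*j)) = -4 + (-58 + j)*(1/(2*j)) = -4 + (-58 + j)/(2*j))
R = 20 (R = -1 + 21 = 20)
c((11 + y)/(-23 + 48))*R = (-7/2 - 29*(-23 + 48)/(11 + 10))*20 = (-7/2 - 29/(21/25))*20 = (-7/2 - 29/(21*(1/25)))*20 = (-7/2 - 29/21/25)*20 = (-7/2 - 29*25/21)*20 = (-7/2 - 725/21)*20 = -1597/42*20 = -15970/21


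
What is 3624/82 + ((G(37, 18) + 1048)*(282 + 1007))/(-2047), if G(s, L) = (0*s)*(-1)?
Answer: -51676588/83927 ≈ -615.73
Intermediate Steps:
G(s, L) = 0 (G(s, L) = 0*(-1) = 0)
3624/82 + ((G(37, 18) + 1048)*(282 + 1007))/(-2047) = 3624/82 + ((0 + 1048)*(282 + 1007))/(-2047) = 3624*(1/82) + (1048*1289)*(-1/2047) = 1812/41 + 1350872*(-1/2047) = 1812/41 - 1350872/2047 = -51676588/83927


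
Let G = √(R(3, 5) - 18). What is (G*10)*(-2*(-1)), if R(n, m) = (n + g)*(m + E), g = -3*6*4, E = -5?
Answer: 60*I*√2 ≈ 84.853*I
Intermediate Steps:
g = -72 (g = -18*4 = -72)
R(n, m) = (-72 + n)*(-5 + m) (R(n, m) = (n - 72)*(m - 5) = (-72 + n)*(-5 + m))
G = 3*I*√2 (G = √((360 - 72*5 - 5*3 + 5*3) - 18) = √((360 - 360 - 15 + 15) - 18) = √(0 - 18) = √(-18) = 3*I*√2 ≈ 4.2426*I)
(G*10)*(-2*(-1)) = ((3*I*√2)*10)*(-2*(-1)) = (30*I*√2)*2 = 60*I*√2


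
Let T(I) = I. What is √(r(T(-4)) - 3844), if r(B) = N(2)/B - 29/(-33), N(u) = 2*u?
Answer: 2*I*√1046562/33 ≈ 62.001*I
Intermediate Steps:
r(B) = 29/33 + 4/B (r(B) = (2*2)/B - 29/(-33) = 4/B - 29*(-1/33) = 4/B + 29/33 = 29/33 + 4/B)
√(r(T(-4)) - 3844) = √((29/33 + 4/(-4)) - 3844) = √((29/33 + 4*(-¼)) - 3844) = √((29/33 - 1) - 3844) = √(-4/33 - 3844) = √(-126856/33) = 2*I*√1046562/33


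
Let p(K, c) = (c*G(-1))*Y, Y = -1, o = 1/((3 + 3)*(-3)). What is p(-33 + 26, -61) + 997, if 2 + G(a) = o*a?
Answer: 15811/18 ≈ 878.39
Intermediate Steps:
o = -1/18 (o = 1/(6*(-3)) = 1/(-18) = -1/18 ≈ -0.055556)
G(a) = -2 - a/18
p(K, c) = 35*c/18 (p(K, c) = (c*(-2 - 1/18*(-1)))*(-1) = (c*(-2 + 1/18))*(-1) = (c*(-35/18))*(-1) = -35*c/18*(-1) = 35*c/18)
p(-33 + 26, -61) + 997 = (35/18)*(-61) + 997 = -2135/18 + 997 = 15811/18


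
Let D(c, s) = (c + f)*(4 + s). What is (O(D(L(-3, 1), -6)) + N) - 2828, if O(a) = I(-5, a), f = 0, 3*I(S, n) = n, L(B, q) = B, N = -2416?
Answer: -5242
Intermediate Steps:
I(S, n) = n/3
D(c, s) = c*(4 + s) (D(c, s) = (c + 0)*(4 + s) = c*(4 + s))
O(a) = a/3
(O(D(L(-3, 1), -6)) + N) - 2828 = ((-3*(4 - 6))/3 - 2416) - 2828 = ((-3*(-2))/3 - 2416) - 2828 = ((⅓)*6 - 2416) - 2828 = (2 - 2416) - 2828 = -2414 - 2828 = -5242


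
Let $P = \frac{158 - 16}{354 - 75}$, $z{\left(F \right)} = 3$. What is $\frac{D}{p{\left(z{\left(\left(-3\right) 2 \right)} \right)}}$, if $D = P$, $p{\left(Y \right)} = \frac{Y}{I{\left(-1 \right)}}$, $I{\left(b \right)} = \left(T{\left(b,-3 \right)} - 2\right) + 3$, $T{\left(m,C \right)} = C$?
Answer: $- \frac{284}{837} \approx -0.33931$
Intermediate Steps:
$I{\left(b \right)} = -2$ ($I{\left(b \right)} = \left(-3 - 2\right) + 3 = -5 + 3 = -2$)
$p{\left(Y \right)} = - \frac{Y}{2}$ ($p{\left(Y \right)} = \frac{Y}{-2} = Y \left(- \frac{1}{2}\right) = - \frac{Y}{2}$)
$P = \frac{142}{279} \approx 0.50896$
$D = \frac{142}{279} \approx 0.50896$
$\frac{D}{p{\left(z{\left(\left(-3\right) 2 \right)} \right)}} = \frac{142}{279 \left(\left(- \frac{1}{2}\right) 3\right)} = \frac{142}{279 \left(- \frac{3}{2}\right)} = \frac{142}{279} \left(- \frac{2}{3}\right) = - \frac{284}{837}$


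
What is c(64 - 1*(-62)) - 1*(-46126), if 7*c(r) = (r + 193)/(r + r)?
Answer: 81366583/1764 ≈ 46126.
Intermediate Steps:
c(r) = (193 + r)/(14*r) (c(r) = ((r + 193)/(r + r))/7 = ((193 + r)/((2*r)))/7 = ((193 + r)*(1/(2*r)))/7 = ((193 + r)/(2*r))/7 = (193 + r)/(14*r))
c(64 - 1*(-62)) - 1*(-46126) = (193 + (64 - 1*(-62)))/(14*(64 - 1*(-62))) - 1*(-46126) = (193 + (64 + 62))/(14*(64 + 62)) + 46126 = (1/14)*(193 + 126)/126 + 46126 = (1/14)*(1/126)*319 + 46126 = 319/1764 + 46126 = 81366583/1764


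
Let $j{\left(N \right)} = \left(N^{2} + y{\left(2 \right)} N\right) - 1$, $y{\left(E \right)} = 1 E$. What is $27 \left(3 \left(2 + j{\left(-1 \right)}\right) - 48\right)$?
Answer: $-1296$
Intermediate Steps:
$y{\left(E \right)} = E$
$j{\left(N \right)} = -1 + N^{2} + 2 N$ ($j{\left(N \right)} = \left(N^{2} + 2 N\right) - 1 = -1 + N^{2} + 2 N$)
$27 \left(3 \left(2 + j{\left(-1 \right)}\right) - 48\right) = 27 \left(3 \left(2 + \left(-1 + \left(-1\right)^{2} + 2 \left(-1\right)\right)\right) - 48\right) = 27 \left(3 \left(2 - 2\right) - 48\right) = 27 \left(3 \cdot 0 - 48\right) = 27 \left(0 - 48\right) = 27 \left(-48\right) = -1296$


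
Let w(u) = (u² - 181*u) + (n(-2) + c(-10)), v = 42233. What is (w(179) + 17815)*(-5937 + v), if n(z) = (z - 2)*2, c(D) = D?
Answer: 632965944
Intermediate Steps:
n(z) = -4 + 2*z (n(z) = (-2 + z)*2 = -4 + 2*z)
w(u) = -18 + u² - 181*u (w(u) = (u² - 181*u) + ((-4 + 2*(-2)) - 10) = (u² - 181*u) + ((-4 - 4) - 10) = (u² - 181*u) + (-8 - 10) = (u² - 181*u) - 18 = -18 + u² - 181*u)
(w(179) + 17815)*(-5937 + v) = ((-18 + 179² - 181*179) + 17815)*(-5937 + 42233) = ((-18 + 32041 - 32399) + 17815)*36296 = (-376 + 17815)*36296 = 17439*36296 = 632965944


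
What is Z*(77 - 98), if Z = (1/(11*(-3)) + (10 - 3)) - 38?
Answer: 7168/11 ≈ 651.64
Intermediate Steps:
Z = -1024/33 (Z = (1/(-33) + 7) - 38 = (-1/33 + 7) - 38 = 230/33 - 38 = -1024/33 ≈ -31.030)
Z*(77 - 98) = -1024*(77 - 98)/33 = -1024/33*(-21) = 7168/11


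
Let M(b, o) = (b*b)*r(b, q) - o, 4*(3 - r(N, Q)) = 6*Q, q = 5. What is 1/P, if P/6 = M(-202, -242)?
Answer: -1/1100256 ≈ -9.0888e-7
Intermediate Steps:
r(N, Q) = 3 - 3*Q/2
M(b, o) = -o - 9*b²/2 (M(b, o) = (b*b)*(3 - 3/2*5) - o = b²*(3 - 15/2) - o = b²*(-9/2) - o = -9*b²/2 - o = -o - 9*b²/2)
P = -1100256 (P = 6*(-1*(-242) - 9/2*(-202)²) = 6*(242 - 9/2*40804) = 6*(242 - 183618) = 6*(-183376) = -1100256)
1/P = 1/(-1100256) = -1/1100256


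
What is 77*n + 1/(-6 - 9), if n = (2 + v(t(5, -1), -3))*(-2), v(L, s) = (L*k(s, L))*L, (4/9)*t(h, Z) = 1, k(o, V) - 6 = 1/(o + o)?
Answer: -1165411/240 ≈ -4855.9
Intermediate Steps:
k(o, V) = 6 + 1/(2*o) (k(o, V) = 6 + 1/(o + o) = 6 + 1/(2*o))
t(h, Z) = 9/4 (t(h, Z) = (9/4)*1 = 9/4)
v(L, s) = L²*(6 + 1/(2*s)) (v(L, s) = (L*(6 + 1/(2*s)))*L = L²*(6 + 1/(2*s)))
n = -1009/16 (n = (2 + (½)*(9/4)²*(1 + 12*(-3))/(-3))*(-2) = (2 + (½)*(81/16)*(-⅓)*(1 - 36))*(-2) = (2 + (½)*(81/16)*(-⅓)*(-35))*(-2) = (2 + 945/32)*(-2) = (1009/32)*(-2) = -1009/16 ≈ -63.063)
77*n + 1/(-6 - 9) = 77*(-1009/16) + 1/(-6 - 9) = -77693/16 + 1/(-15) = -77693/16 - 1/15 = -1165411/240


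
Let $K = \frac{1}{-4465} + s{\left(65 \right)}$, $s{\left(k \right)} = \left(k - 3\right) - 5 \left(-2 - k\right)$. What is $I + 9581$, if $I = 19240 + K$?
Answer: $\frac{130458369}{4465} \approx 29218.0$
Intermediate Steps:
$s{\left(k \right)} = 7 + 6 k$ ($s{\left(k \right)} = \left(-3 + k\right) + \left(10 + 5 k\right) = 7 + 6 k$)
$K = \frac{1772604}{4465}$ ($K = \frac{1}{-4465} + \left(7 + 6 \cdot 65\right) = - \frac{1}{4465} + \left(7 + 390\right) = - \frac{1}{4465} + 397 = \frac{1772604}{4465} \approx 397.0$)
$I = \frac{87679204}{4465}$ ($I = 19240 + \frac{1772604}{4465} = \frac{87679204}{4465} \approx 19637.0$)
$I + 9581 = \frac{87679204}{4465} + 9581 = \frac{130458369}{4465}$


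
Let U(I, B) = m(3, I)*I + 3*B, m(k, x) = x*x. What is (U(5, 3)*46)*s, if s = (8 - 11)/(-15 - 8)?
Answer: 804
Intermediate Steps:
m(k, x) = x²
s = 3/23 (s = -3/(-23) = -3*(-1/23) = 3/23 ≈ 0.13043)
U(I, B) = I³ + 3*B (U(I, B) = I²*I + 3*B = I³ + 3*B)
(U(5, 3)*46)*s = ((5³ + 3*3)*46)*(3/23) = ((125 + 9)*46)*(3/23) = (134*46)*(3/23) = 6164*(3/23) = 804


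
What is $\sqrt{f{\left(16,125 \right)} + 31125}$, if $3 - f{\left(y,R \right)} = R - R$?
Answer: $2 \sqrt{7782} \approx 176.43$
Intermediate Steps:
$f{\left(y,R \right)} = 3$ ($f{\left(y,R \right)} = 3 - \left(R - R\right) = 3 - 0 = 3 + 0 = 3$)
$\sqrt{f{\left(16,125 \right)} + 31125} = \sqrt{3 + 31125} = \sqrt{31128} = 2 \sqrt{7782}$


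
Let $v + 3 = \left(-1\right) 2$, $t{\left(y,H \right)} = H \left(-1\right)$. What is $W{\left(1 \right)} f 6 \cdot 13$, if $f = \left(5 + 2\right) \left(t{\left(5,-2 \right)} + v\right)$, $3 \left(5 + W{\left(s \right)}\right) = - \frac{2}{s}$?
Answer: $9282$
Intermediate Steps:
$t{\left(y,H \right)} = - H$
$W{\left(s \right)} = -5 - \frac{2}{3 s}$ ($W{\left(s \right)} = -5 + \frac{\left(-2\right) \frac{1}{s}}{3} = -5 - \frac{2}{3 s}$)
$v = -5$ ($v = -3 - 2 = -5$)
$f = -21$ ($f = \left(5 + 2\right) \left(\left(-1\right) \left(-2\right) - 5\right) = 7 \left(2 - 5\right) = 7 \left(-3\right) = -21$)
$W{\left(1 \right)} f 6 \cdot 13 = \left(-5 - \frac{2}{3 \cdot 1}\right) \left(\left(-21\right) 6\right) 13 = \left(-5 - \frac{2}{3}\right) \left(-126\right) 13 = \left(- \frac{17}{3}\right) \left(-126\right) 13 = 714 \cdot 13 = 9282$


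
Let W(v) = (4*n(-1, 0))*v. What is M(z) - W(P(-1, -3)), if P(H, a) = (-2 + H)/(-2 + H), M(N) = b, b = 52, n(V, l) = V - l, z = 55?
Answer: 56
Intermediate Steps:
M(N) = 52
P(H, a) = 1
W(v) = -4*v (W(v) = (4*(-1 - 1*0))*v = (4*(-1 + 0))*v = (4*(-1))*v = -4*v)
M(z) - W(P(-1, -3)) = 52 - (-4) = 52 - 1*(-4) = 52 + 4 = 56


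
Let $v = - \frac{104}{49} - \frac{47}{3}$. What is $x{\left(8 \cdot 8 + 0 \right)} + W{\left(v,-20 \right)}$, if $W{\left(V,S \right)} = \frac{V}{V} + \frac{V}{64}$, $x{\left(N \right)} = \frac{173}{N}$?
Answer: $\frac{1007}{294} \approx 3.4252$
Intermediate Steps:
$v = - \frac{2615}{147}$ ($v = \left(-104\right) \frac{1}{49} - \frac{47}{3} = - \frac{104}{49} - \frac{47}{3} = - \frac{2615}{147} \approx -17.789$)
$W{\left(V,S \right)} = 1 + \frac{V}{64}$ ($W{\left(V,S \right)} = 1 + V \frac{1}{64} = 1 + \frac{V}{64}$)
$x{\left(8 \cdot 8 + 0 \right)} + W{\left(v,-20 \right)} = \frac{173}{8 \cdot 8 + 0} + \left(1 + \frac{1}{64} \left(- \frac{2615}{147}\right)\right) = \frac{173}{64 + 0} + \left(1 - \frac{2615}{9408}\right) = \frac{173}{64} + \frac{6793}{9408} = \frac{1007}{294}$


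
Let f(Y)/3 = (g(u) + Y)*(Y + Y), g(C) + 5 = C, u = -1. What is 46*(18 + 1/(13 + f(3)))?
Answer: 33902/41 ≈ 826.88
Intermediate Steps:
g(C) = -5 + C
f(Y) = 6*Y*(-6 + Y) (f(Y) = 3*(((-5 - 1) + Y)*(Y + Y)) = 3*((-6 + Y)*(2*Y)) = 3*(2*Y*(-6 + Y)) = 6*Y*(-6 + Y))
46*(18 + 1/(13 + f(3))) = 46*(18 + 1/(13 + 6*3*(-6 + 3))) = 46*(18 + 1/(13 + 6*3*(-3))) = 46*(18 + 1/(13 - 54)) = 46*(18 + 1/(-41)) = 46*(18 - 1/41) = 46*(737/41) = 33902/41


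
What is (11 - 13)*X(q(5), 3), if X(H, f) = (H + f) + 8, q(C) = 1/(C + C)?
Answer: -111/5 ≈ -22.200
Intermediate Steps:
q(C) = 1/(2*C)
X(H, f) = 8 + H + f
(11 - 13)*X(q(5), 3) = (11 - 13)*(8 + (1/2)/5 + 3) = -2*(8 + (1/2)*(1/5) + 3) = -2*(8 + 1/10 + 3) = -2*111/10 = -111/5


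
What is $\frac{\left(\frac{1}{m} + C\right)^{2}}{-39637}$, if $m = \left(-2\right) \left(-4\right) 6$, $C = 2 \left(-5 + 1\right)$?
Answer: $- \frac{146689}{91323648} \approx -0.0016063$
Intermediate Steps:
$C = -8$ ($C = 2 \left(-4\right) = -8$)
$m = 48$ ($m = 8 \cdot 6 = 48$)
$\frac{\left(\frac{1}{m} + C\right)^{2}}{-39637} = \frac{\left(\frac{1}{48} - 8\right)^{2}}{-39637} = \left(\frac{1}{48} - 8\right)^{2} \left(- \frac{1}{39637}\right) = \left(- \frac{383}{48}\right)^{2} \left(- \frac{1}{39637}\right) = \frac{146689}{2304} \left(- \frac{1}{39637}\right) = - \frac{146689}{91323648}$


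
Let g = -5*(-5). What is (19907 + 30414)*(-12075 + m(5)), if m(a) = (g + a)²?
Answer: -562337175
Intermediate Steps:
g = 25
m(a) = (25 + a)²
(19907 + 30414)*(-12075 + m(5)) = (19907 + 30414)*(-12075 + (25 + 5)²) = 50321*(-12075 + 30²) = 50321*(-12075 + 900) = 50321*(-11175) = -562337175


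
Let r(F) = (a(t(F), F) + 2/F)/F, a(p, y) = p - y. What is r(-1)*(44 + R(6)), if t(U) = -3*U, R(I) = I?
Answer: -100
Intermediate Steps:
r(F) = (-4*F + 2/F)/F (r(F) = ((-3*F - F) + 2/F)/F = (-4*F + 2/F)/F)
r(-1)*(44 + R(6)) = (-4 + 2/(-1)**2)*(44 + 6) = (-4 + 2*1)*50 = (-4 + 2)*50 = -2*50 = -100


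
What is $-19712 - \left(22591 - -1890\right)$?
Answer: $-44193$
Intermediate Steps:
$-19712 - \left(22591 - -1890\right) = -19712 - \left(22591 + 1890\right) = -19712 - 24481 = -44193$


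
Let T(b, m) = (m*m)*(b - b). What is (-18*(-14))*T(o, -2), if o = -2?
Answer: 0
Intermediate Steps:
T(b, m) = 0 (T(b, m) = m²*0 = 0)
(-18*(-14))*T(o, -2) = -18*(-14)*0 = 252*0 = 0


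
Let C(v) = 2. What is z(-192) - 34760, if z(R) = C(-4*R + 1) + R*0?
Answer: -34758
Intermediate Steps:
z(R) = 2 (z(R) = 2 + R*0 = 2 + 0 = 2)
z(-192) - 34760 = 2 - 34760 = -34758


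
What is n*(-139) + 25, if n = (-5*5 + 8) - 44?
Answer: 8504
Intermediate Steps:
n = -61 (n = (-25 + 8) - 44 = -17 - 44 = -61)
n*(-139) + 25 = -61*(-139) + 25 = 8479 + 25 = 8504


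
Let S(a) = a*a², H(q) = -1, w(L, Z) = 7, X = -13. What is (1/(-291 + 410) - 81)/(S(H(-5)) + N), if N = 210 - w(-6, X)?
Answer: -4819/12019 ≈ -0.40095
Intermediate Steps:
N = 203 (N = 210 - 1*7 = 210 - 7 = 203)
S(a) = a³
(1/(-291 + 410) - 81)/(S(H(-5)) + N) = (1/(-291 + 410) - 81)/((-1)³ + 203) = (1/119 - 81)/(-1 + 203) = (1/119 - 81)/202 = -9638/119*1/202 = -4819/12019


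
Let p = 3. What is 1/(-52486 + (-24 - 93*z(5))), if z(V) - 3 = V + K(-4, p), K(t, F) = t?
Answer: -1/52882 ≈ -1.8910e-5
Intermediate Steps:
z(V) = -1 + V (z(V) = 3 + (V - 4) = 3 + (-4 + V) = -1 + V)
1/(-52486 + (-24 - 93*z(5))) = 1/(-52486 + (-24 - 93*(-1 + 5))) = 1/(-52486 + (-24 - 93*4)) = 1/(-52486 + (-24 - 372)) = 1/(-52486 - 396) = 1/(-52882) = -1/52882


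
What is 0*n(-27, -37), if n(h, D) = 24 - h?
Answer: 0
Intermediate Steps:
0*n(-27, -37) = 0*(24 - 1*(-27)) = 0*(24 + 27) = 0*51 = 0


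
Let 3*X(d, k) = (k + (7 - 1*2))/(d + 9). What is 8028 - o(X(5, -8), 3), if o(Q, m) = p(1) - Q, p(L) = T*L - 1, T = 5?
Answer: 112335/14 ≈ 8023.9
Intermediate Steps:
p(L) = -1 + 5*L (p(L) = 5*L - 1 = -1 + 5*L)
X(d, k) = (5 + k)/(3*(9 + d)) (X(d, k) = ((k + (7 - 1*2))/(d + 9))/3 = ((k + (7 - 2))/(9 + d))/3 = ((k + 5)/(9 + d))/3 = ((5 + k)/(9 + d))/3 = (5 + k)/(3*(9 + d)))
o(Q, m) = 4 - Q (o(Q, m) = (-1 + 5*1) - Q = (-1 + 5) - Q = 4 - Q)
8028 - o(X(5, -8), 3) = 8028 - (4 - (5 - 8)/(3*(9 + 5))) = 8028 - (4 - (-3)/(3*14)) = 8028 - (4 - 1*(-1/14)) = 8028 - (4 + 1/14) = 8028 - 1*57/14 = 8028 - 57/14 = 112335/14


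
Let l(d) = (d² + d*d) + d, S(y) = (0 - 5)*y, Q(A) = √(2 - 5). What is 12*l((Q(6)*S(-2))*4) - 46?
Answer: -115246 + 480*I*√3 ≈ -1.1525e+5 + 831.38*I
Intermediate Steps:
Q(A) = I*√3 (Q(A) = √(-3) = I*√3)
S(y) = -5*y
l(d) = d + 2*d² (l(d) = (d² + d²) + d = 2*d² + d = d + 2*d²)
12*l((Q(6)*S(-2))*4) - 46 = 12*((((I*√3)*(-5*(-2)))*4)*(1 + 2*(((I*√3)*(-5*(-2)))*4))) - 46 = 12*((((I*√3)*10)*4)*(1 + 2*(((I*√3)*10)*4))) - 46 = 12*(((10*I*√3)*4)*(1 + 2*((10*I*√3)*4))) - 46 = 12*((40*I*√3)*(1 + 2*(40*I*√3))) - 46 = 12*((40*I*√3)*(1 + 80*I*√3)) - 46 = 12*(40*I*√3*(1 + 80*I*√3)) - 46 = 480*I*√3*(1 + 80*I*√3) - 46 = -46 + 480*I*√3*(1 + 80*I*√3)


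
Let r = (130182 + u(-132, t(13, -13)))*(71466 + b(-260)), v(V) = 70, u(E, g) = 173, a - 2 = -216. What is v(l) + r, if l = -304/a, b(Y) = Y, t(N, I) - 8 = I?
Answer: 9282058200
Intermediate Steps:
a = -214 (a = 2 - 216 = -214)
t(N, I) = 8 + I
l = 152/107 (l = -304/(-214) = -304*(-1/214) = 152/107 ≈ 1.4206)
r = 9282058130 (r = (130182 + 173)*(71466 - 260) = 130355*71206 = 9282058130)
v(l) + r = 70 + 9282058130 = 9282058200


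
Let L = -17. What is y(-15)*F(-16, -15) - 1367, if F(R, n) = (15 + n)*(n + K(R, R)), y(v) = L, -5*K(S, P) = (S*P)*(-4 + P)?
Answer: -1367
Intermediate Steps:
K(S, P) = -P*S*(-4 + P)/5 (K(S, P) = -S*P*(-4 + P)/5 = -P*S*(-4 + P)/5)
y(v) = -17
F(R, n) = (15 + n)*(n + R**2*(4 - R)/5) (F(R, n) = (15 + n)*(n + R*R*(4 - R)/5) = (15 + n)*(n + R**2*(4 - R)/5))
y(-15)*F(-16, -15) - 1367 = -17*((-15)**2 + 15*(-15) + 3*(-16)**2*(4 - 1*(-16)) - 1/5*(-15)*(-16)**2*(-4 - 16)) - 1367 = -17*(225 - 225 + 3*256*(4 + 16) - 1/5*(-15)*256*(-20)) - 1367 = -17*(225 - 225 + 3*256*20 - 15360) - 1367 = -17*(225 - 225 + 15360 - 15360) - 1367 = -17*0 - 1367 = 0 - 1367 = -1367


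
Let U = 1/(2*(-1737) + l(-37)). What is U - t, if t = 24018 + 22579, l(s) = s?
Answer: -163602068/3511 ≈ -46597.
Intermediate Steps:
t = 46597
U = -1/3511 (U = 1/(2*(-1737) - 37) = 1/(-3474 - 37) = 1/(-3511) = -1/3511 ≈ -0.00028482)
U - t = -1/3511 - 1*46597 = -1/3511 - 46597 = -163602068/3511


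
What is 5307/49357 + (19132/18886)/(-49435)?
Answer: 353844784339/3291510484955 ≈ 0.10750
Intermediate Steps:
5307/49357 + (19132/18886)/(-49435) = 5307*(1/49357) + (19132*(1/18886))*(-1/49435) = 5307/49357 + (9566/9443)*(-1/49435) = 5307/49357 - 9566/466814705 = 353844784339/3291510484955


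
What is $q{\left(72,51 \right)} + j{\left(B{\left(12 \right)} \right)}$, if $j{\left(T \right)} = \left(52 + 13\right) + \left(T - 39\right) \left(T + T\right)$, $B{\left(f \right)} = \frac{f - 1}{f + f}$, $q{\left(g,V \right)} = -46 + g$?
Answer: $\frac{16033}{288} \approx 55.67$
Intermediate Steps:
$B{\left(f \right)} = \frac{-1 + f}{2 f}$
$j{\left(T \right)} = 65 + 2 T \left(-39 + T\right)$ ($j{\left(T \right)} = 65 + \left(-39 + T\right) 2 T = 65 + 2 T \left(-39 + T\right)$)
$q{\left(72,51 \right)} + j{\left(B{\left(12 \right)} \right)} = \left(-46 + 72\right) + \left(65 - 78 \frac{-1 + 12}{2 \cdot 12} + 2 \left(\frac{-1 + 12}{2 \cdot 12}\right)^{2}\right) = 26 + \left(65 - 78 \cdot \frac{1}{2} \cdot \frac{1}{12} \cdot 11 + 2 \left(\frac{1}{2} \cdot \frac{1}{12} \cdot 11\right)^{2}\right) = 26 + \left(65 - \frac{143}{4} + 2 \left(\frac{11}{24}\right)^{2}\right) = 26 + \left(65 - \frac{143}{4} + 2 \cdot \frac{121}{576}\right) = 26 + \left(65 - \frac{143}{4} + \frac{121}{288}\right) = 26 + \frac{8545}{288} = \frac{16033}{288}$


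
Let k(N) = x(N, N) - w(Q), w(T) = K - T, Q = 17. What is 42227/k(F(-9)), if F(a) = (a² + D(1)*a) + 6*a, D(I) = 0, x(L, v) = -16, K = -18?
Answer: 42227/19 ≈ 2222.5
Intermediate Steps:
w(T) = -18 - T
F(a) = a² + 6*a (F(a) = (a² + 0*a) + 6*a = (a² + 0) + 6*a = a² + 6*a)
k(N) = 19 (k(N) = -16 - (-18 - 1*17) = -16 - (-18 - 17) = -16 - 1*(-35) = -16 + 35 = 19)
42227/k(F(-9)) = 42227/19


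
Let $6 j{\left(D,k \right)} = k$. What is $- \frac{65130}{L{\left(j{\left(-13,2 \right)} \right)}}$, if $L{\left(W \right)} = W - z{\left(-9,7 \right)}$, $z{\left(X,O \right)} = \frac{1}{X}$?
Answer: $- \frac{293085}{2} \approx -1.4654 \cdot 10^{5}$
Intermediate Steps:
$j{\left(D,k \right)} = \frac{k}{6}$
$L{\left(W \right)} = \frac{1}{9} + W$ ($L{\left(W \right)} = W - \frac{1}{-9} = W - - \frac{1}{9} = W + \frac{1}{9} = \frac{1}{9} + W$)
$- \frac{65130}{L{\left(j{\left(-13,2 \right)} \right)}} = - \frac{65130}{\frac{1}{9} + \frac{1}{6} \cdot 2} = - \frac{65130}{\frac{1}{9} + \frac{1}{3}} = - \frac{65130}{\frac{4}{9}} = \left(-65130\right) \frac{9}{4} = - \frac{293085}{2}$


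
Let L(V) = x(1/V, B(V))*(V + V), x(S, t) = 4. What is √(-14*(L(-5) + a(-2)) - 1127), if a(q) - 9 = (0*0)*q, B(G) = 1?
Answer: 3*I*√77 ≈ 26.325*I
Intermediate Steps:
a(q) = 9 (a(q) = 9 + (0*0)*q = 9 + 0*q = 9 + 0 = 9)
L(V) = 8*V (L(V) = 4*(V + V) = 4*(2*V) = 8*V)
√(-14*(L(-5) + a(-2)) - 1127) = √(-14*(8*(-5) + 9) - 1127) = √(-14*(-40 + 9) - 1127) = √(-14*(-31) - 1127) = √(434 - 1127) = √(-693) = 3*I*√77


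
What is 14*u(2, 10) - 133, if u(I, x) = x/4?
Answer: -98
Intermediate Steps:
u(I, x) = x/4 (u(I, x) = x*(¼) = x/4)
14*u(2, 10) - 133 = 14*((¼)*10) - 133 = 14*(5/2) - 133 = 35 - 133 = -98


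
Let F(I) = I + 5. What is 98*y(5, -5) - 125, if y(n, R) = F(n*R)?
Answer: -2085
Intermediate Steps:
F(I) = 5 + I
y(n, R) = 5 + R*n (y(n, R) = 5 + n*R = 5 + R*n)
98*y(5, -5) - 125 = 98*(5 - 5*5) - 125 = 98*(5 - 25) - 125 = 98*(-20) - 125 = -1960 - 125 = -2085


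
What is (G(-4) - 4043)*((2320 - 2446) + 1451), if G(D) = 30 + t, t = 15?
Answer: -5297350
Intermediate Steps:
G(D) = 45 (G(D) = 30 + 15 = 45)
(G(-4) - 4043)*((2320 - 2446) + 1451) = (45 - 4043)*((2320 - 2446) + 1451) = -3998*(-126 + 1451) = -3998*1325 = -5297350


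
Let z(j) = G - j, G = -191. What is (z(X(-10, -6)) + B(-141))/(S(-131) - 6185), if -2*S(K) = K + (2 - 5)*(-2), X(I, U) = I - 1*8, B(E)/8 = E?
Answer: 2602/12245 ≈ 0.21249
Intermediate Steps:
B(E) = 8*E
X(I, U) = -8 + I (X(I, U) = I - 8 = -8 + I)
z(j) = -191 - j
S(K) = -3 - K/2 (S(K) = -(K + (2 - 5)*(-2))/2 = -(K - 3*(-2))/2 = -(K + 6)/2 = -(6 + K)/2 = -3 - K/2)
(z(X(-10, -6)) + B(-141))/(S(-131) - 6185) = ((-191 - (-8 - 10)) + 8*(-141))/((-3 - ½*(-131)) - 6185) = ((-191 - 1*(-18)) - 1128)/((-3 + 131/2) - 6185) = ((-191 + 18) - 1128)/(125/2 - 6185) = (-173 - 1128)/(-12245/2) = -1301*(-2/12245) = 2602/12245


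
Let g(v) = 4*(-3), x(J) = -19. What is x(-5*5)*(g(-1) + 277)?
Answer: -5035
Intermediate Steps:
g(v) = -12
x(-5*5)*(g(-1) + 277) = -19*(-12 + 277) = -19*265 = -5035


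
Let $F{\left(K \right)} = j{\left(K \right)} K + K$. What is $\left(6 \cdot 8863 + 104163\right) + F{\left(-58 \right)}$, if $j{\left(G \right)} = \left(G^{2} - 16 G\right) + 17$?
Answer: $-92639$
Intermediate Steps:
$j{\left(G \right)} = 17 + G^{2} - 16 G$
$F{\left(K \right)} = K + K \left(17 + K^{2} - 16 K\right)$ ($F{\left(K \right)} = \left(17 + K^{2} - 16 K\right) K + K = K \left(17 + K^{2} - 16 K\right) + K = K + K \left(17 + K^{2} - 16 K\right)$)
$\left(6 \cdot 8863 + 104163\right) + F{\left(-58 \right)} = \left(6 \cdot 8863 + 104163\right) - 58 \left(18 + \left(-58\right)^{2} - -928\right) = \left(53178 + 104163\right) - 58 \left(18 + 3364 + 928\right) = 157341 - 249980 = -92639$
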